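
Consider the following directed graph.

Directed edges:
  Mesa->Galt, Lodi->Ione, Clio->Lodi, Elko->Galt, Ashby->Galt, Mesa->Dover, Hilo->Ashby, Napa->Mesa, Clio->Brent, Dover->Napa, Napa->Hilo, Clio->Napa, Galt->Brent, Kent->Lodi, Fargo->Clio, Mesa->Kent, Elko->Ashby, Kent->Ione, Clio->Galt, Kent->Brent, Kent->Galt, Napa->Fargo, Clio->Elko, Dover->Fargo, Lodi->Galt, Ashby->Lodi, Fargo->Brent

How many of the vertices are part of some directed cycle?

5

A vertex is on a directed cycle iff it belongs to a strongly connected component of size ≥ 2 (or has a self-loop).
The vertices on cycles are {Clio, Mesa, Napa, Dover, Fargo} — 5 in total.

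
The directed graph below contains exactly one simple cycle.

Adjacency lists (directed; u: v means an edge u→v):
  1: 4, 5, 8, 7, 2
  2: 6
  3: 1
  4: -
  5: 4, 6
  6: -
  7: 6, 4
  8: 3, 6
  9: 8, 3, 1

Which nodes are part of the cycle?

1, 3, 8

DFS with gray/black marking from 1:
1 gray
  4 gray
  4 black
  5 gray
    5→4: 4 black — skip
    6 gray
    6 black
  5 black
  8 gray
    3 gray
      3→1: 1 is gray → back edge
Back edge closes the cycle 1 → 8 → 3 → 1; its vertices are {1, 3, 8}.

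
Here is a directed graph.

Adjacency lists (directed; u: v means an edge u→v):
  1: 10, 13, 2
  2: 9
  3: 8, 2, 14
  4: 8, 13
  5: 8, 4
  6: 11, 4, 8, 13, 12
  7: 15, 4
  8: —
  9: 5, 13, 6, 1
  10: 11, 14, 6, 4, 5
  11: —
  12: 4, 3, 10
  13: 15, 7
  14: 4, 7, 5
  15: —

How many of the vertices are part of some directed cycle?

10

A vertex is on a directed cycle iff it belongs to a strongly connected component of size ≥ 2 (or has a self-loop).
The vertices on cycles are {1, 2, 3, 4, 6, 7, 9, 10, 12, 13} — 10 in total.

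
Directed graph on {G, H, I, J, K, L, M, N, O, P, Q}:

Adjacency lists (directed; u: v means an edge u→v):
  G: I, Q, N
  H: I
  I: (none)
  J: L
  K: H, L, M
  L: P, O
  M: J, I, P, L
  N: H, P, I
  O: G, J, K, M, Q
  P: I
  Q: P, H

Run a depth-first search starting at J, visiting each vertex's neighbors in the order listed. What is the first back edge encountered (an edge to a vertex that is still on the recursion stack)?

O→J

DFS from J (visiting each vertex's neighbors in the order listed); mark gray on enter, black on exit:
J gray
  L gray
    P gray
      I gray
      I black
    P black
    O gray
      G gray
        G→I: I black — skip
        Q gray
          Q→P: P black — skip
          H gray
            H→I: I black — skip
          H black
        Q black
        N gray
          N→H: H black — skip
          N→P: P black — skip
          N→I: I black — skip
        N black
      G black
      O→J: J is gray → back edge
First back edge: O → J.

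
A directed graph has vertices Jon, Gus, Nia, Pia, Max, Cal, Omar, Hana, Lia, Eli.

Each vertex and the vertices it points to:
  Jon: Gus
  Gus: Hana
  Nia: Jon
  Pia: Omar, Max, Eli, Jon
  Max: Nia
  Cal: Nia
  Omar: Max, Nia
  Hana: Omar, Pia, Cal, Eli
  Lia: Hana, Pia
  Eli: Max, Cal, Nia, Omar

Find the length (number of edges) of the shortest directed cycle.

For each vertex v, BFS finds the shortest path from v back to v.
The shortest such closed walk is Hana → Pia → Jon → Gus → Hana, length 4.

4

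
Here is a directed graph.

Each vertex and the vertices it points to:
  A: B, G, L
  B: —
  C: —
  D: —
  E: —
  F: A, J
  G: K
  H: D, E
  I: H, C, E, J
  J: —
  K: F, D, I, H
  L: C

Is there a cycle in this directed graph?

Yes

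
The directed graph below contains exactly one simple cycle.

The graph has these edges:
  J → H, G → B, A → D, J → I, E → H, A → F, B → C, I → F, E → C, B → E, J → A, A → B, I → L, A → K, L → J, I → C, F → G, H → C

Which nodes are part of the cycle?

I, J, L

DFS with gray/black marking from L:
L gray
  J gray
    A gray
      B gray
        E gray
          C gray
          C black
          H gray
            H→C: C black — skip
          H black
        E black
        B→C: C black — skip
      B black
      K gray
      K black
      F gray
        G gray
          G→B: B black — skip
        G black
      F black
      D gray
      D black
    A black
    J→H: H black — skip
    I gray
      I→C: C black — skip
      I→L: L is gray → back edge
Back edge closes the cycle L → J → I → L; its vertices are {I, J, L}.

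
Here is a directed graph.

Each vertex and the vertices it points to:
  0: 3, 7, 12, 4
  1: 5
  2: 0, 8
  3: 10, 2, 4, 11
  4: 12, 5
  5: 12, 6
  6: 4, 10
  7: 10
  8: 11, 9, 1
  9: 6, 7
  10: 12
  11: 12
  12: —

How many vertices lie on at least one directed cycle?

A vertex is on a directed cycle iff it belongs to a strongly connected component of size ≥ 2 (or has a self-loop).
The vertices on cycles are {0, 2, 3, 4, 5, 6} — 6 in total.

6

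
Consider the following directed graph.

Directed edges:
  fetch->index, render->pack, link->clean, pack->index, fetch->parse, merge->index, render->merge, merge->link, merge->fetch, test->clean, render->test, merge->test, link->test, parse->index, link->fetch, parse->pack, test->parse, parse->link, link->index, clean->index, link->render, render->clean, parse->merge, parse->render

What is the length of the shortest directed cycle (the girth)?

For each vertex v, BFS finds the shortest path from v back to v.
The shortest such closed walk is parse → merge → fetch → parse, length 3.

3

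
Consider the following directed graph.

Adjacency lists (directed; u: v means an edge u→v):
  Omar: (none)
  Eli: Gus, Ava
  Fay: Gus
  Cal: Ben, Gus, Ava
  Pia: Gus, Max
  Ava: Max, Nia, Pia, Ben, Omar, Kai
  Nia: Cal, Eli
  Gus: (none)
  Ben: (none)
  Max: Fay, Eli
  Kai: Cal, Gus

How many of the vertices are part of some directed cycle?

A vertex is on a directed cycle iff it belongs to a strongly connected component of size ≥ 2 (or has a self-loop).
The vertices on cycles are {Ava, Cal, Eli, Kai, Max, Nia, Pia} — 7 in total.

7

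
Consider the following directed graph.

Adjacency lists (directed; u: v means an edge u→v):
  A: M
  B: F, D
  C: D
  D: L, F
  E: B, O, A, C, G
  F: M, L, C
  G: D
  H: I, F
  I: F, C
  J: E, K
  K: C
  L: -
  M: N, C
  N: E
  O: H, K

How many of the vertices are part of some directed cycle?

13

A vertex is on a directed cycle iff it belongs to a strongly connected component of size ≥ 2 (or has a self-loop).
The vertices on cycles are {A, B, C, D, E, F, G, H, I, K, M, N, O} — 13 in total.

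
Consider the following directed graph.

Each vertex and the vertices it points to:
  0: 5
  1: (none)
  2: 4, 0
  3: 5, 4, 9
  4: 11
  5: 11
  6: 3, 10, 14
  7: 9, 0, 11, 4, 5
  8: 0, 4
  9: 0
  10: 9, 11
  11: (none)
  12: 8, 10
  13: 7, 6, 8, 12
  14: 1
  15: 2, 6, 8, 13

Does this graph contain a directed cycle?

DFS with white/gray/black marking, starting from 13:
13 gray
  7 gray
    9 gray
      0 gray
        5 gray
          11 gray
          11 black
        5 black
      0 black
    9 black
    7→0: 0 black — skip
    7→11: 11 black — skip
    4 gray
      4→11: 11 black — skip
    4 black
    7→5: 5 black — skip
  7 black
  6 gray
    3 gray
      3→5: 5 black — skip
      3→4: 4 black — skip
      3→9: 9 black — skip
    3 black
    10 gray
      10→9: 9 black — skip
      10→11: 11 black — skip
    10 black
    14 gray
      1 gray
      1 black
    14 black
  6 black
  8 gray
    8→0: 0 black — skip
    8→4: 4 black — skip
  8 black
  12 gray
    12→8: 8 black — skip
    12→10: 10 black — skip
  12 black
13 black
2 gray
  2→4: 4 black — skip
  2→0: 0 black — skip
2 black
15 gray
  15→2: 2 black — skip
  15→6: 6 black — skip
  15→8: 8 black — skip
  15→13: 13 black — skip
15 black
Every edge goes to a white or black vertex — no back edge, so the graph is acyclic.

No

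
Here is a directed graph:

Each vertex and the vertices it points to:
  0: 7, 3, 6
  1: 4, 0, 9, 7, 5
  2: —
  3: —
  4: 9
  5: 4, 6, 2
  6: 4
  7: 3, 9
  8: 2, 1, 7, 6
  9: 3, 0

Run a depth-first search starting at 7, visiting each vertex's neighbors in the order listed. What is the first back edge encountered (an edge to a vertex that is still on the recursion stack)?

DFS from 7 (visiting each vertex's neighbors in the order listed); mark gray on enter, black on exit:
7 gray
  3 gray
  3 black
  9 gray
    9→3: 3 black — skip
    0 gray
      0→7: 7 is gray → back edge
First back edge: 0 → 7.

0->7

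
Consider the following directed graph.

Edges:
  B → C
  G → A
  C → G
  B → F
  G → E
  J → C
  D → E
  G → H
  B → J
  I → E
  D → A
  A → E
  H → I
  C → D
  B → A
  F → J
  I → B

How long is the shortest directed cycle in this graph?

5

For each vertex v, BFS finds the shortest path from v back to v.
The shortest such closed walk is B → C → G → H → I → B, length 5.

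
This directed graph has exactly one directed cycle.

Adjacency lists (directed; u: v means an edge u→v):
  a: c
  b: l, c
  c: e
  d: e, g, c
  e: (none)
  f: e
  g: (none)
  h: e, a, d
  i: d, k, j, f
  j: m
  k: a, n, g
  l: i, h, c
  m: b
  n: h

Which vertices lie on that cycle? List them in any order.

b, i, j, l, m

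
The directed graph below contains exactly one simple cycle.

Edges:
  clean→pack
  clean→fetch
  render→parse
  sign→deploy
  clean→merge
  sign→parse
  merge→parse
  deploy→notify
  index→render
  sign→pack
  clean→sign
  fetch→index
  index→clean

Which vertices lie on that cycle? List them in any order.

clean, fetch, index

DFS with gray/black marking from index:
index gray
  clean gray
    sign gray
      pack gray
      pack black
      deploy gray
        notify gray
        notify black
      deploy black
      parse gray
      parse black
    sign black
    merge gray
      merge→parse: parse black — skip
    merge black
    fetch gray
      fetch→index: index is gray → back edge
Back edge closes the cycle index → clean → fetch → index; its vertices are {clean, fetch, index}.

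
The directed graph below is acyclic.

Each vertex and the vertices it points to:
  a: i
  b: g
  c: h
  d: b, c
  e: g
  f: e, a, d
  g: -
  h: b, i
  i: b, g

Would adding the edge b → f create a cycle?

Yes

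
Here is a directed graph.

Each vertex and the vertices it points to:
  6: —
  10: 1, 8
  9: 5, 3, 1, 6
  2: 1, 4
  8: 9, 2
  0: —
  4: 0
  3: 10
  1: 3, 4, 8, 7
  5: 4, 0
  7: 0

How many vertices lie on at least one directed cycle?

6

A vertex is on a directed cycle iff it belongs to a strongly connected component of size ≥ 2 (or has a self-loop).
The vertices on cycles are {1, 2, 3, 8, 9, 10} — 6 in total.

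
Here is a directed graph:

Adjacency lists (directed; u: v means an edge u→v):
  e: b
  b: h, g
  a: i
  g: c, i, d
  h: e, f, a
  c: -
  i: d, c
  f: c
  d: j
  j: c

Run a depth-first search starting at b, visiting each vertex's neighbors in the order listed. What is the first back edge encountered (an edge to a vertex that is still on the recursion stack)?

e→b

DFS from b (visiting each vertex's neighbors in the order listed); mark gray on enter, black on exit:
b gray
  h gray
    e gray
      e→b: b is gray → back edge
First back edge: e → b.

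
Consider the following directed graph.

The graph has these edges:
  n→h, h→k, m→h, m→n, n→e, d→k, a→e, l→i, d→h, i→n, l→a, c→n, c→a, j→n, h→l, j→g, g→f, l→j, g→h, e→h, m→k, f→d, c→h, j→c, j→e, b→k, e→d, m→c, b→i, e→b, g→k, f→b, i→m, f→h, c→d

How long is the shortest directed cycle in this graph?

4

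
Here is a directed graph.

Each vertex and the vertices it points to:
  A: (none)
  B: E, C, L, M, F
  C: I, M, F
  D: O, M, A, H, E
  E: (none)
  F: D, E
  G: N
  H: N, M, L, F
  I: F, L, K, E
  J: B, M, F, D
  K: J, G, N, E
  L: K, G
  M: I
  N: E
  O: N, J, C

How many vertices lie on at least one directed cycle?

A vertex is on a directed cycle iff it belongs to a strongly connected component of size ≥ 2 (or has a self-loop).
The vertices on cycles are {B, C, D, F, H, I, J, K, L, M, O} — 11 in total.

11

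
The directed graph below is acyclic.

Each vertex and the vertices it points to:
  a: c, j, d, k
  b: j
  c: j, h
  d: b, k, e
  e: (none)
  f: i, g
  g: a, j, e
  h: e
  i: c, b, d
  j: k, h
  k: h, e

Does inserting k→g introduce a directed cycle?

Yes

Adding k→g creates a cycle iff g can already reach k.
Path from g: g → a → k.
So g → … → k → g is a cycle.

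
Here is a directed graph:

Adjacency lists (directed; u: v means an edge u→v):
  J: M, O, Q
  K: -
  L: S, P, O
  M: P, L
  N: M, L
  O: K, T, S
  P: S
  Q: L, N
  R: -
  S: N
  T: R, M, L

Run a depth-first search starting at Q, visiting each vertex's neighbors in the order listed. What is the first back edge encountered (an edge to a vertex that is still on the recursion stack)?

P→S

DFS from Q (visiting each vertex's neighbors in the order listed); mark gray on enter, black on exit:
Q gray
  L gray
    S gray
      N gray
        M gray
          P gray
            P→S: S is gray → back edge
First back edge: P → S.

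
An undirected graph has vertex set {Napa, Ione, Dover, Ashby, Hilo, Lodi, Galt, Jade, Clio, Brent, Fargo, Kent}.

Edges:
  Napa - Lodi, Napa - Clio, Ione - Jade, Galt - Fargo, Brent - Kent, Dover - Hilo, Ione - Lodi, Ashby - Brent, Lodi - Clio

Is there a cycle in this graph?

DFS, tracking each vertex's parent; an edge to a visited non-parent vertex closes a cycle.
Start from Fargo:
visit Fargo (parent –)
  visit Galt (parent Fargo)
    Galt–Fargo: parent, skip
visit Napa (parent –)
  visit Clio (parent Napa)
    Clio–Napa: parent, skip
    visit Lodi (parent Clio)
      visit Ione (parent Lodi)
        visit Jade (parent Ione)
          Jade–Ione: parent, skip
        Ione–Lodi: parent, skip
      Lodi–Clio: parent, skip
      Lodi–Napa: Napa visited and ≠ parent → cycle
Cycle: Napa – Clio – Lodi – Napa.

Yes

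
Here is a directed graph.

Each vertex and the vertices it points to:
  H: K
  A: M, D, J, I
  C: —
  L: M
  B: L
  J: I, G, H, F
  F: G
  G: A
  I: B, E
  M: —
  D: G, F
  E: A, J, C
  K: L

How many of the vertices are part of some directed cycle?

A vertex is on a directed cycle iff it belongs to a strongly connected component of size ≥ 2 (or has a self-loop).
The vertices on cycles are {A, D, E, F, G, I, J} — 7 in total.

7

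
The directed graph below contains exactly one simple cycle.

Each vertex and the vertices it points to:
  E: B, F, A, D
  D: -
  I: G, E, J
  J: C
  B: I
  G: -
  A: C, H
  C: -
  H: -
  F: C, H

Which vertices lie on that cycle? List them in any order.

B, E, I

DFS with gray/black marking from I:
I gray
  G gray
  G black
  E gray
    B gray
      B→I: I is gray → back edge
Back edge closes the cycle I → E → B → I; its vertices are {B, E, I}.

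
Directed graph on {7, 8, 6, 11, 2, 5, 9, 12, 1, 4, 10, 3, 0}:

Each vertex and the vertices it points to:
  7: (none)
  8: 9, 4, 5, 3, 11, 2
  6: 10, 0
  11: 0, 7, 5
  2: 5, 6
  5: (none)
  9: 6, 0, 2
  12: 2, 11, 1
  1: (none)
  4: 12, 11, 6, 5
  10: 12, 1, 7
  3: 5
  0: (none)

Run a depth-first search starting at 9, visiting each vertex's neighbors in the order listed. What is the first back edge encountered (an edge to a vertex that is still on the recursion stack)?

2->6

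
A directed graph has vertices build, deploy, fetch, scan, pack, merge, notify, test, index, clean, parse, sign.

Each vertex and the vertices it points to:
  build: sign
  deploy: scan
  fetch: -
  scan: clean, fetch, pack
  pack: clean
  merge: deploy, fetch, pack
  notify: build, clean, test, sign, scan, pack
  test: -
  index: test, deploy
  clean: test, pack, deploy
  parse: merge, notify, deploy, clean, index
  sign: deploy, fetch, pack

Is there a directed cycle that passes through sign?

No

sign lies on a cycle iff there is a path from sign back to itself.
Exploring from sign, it never reaches itself; equivalently, its strongly connected component is a singleton.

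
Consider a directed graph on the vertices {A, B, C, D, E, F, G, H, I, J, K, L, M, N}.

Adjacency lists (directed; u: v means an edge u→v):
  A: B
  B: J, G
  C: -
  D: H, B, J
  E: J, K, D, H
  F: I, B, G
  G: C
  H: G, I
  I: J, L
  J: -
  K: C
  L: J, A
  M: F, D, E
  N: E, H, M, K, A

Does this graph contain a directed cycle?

DFS with white/gray/black marking, starting from M:
M gray
  F gray
    I gray
      J gray
      J black
      L gray
        L→J: J black — skip
        A gray
          B gray
            B→J: J black — skip
            G gray
              C gray
              C black
            G black
          B black
        A black
      L black
    I black
    F→B: B black — skip
    F→G: G black — skip
  F black
  D gray
    H gray
      H→G: G black — skip
      H→I: I black — skip
    H black
    D→B: B black — skip
    D→J: J black — skip
  D black
  E gray
    E→J: J black — skip
    K gray
      K→C: C black — skip
    K black
    E→D: D black — skip
    E→H: H black — skip
  E black
M black
N gray
  N→E: E black — skip
  N→H: H black — skip
  N→M: M black — skip
  N→K: K black — skip
  N→A: A black — skip
N black
Every edge goes to a white or black vertex — no back edge, so the graph is acyclic.

No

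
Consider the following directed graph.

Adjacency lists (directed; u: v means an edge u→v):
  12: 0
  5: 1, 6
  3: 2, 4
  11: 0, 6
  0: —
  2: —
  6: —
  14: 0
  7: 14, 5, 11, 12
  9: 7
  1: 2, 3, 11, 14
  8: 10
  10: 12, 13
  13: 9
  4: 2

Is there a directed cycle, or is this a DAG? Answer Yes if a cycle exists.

No

DFS with white/gray/black marking, starting from 0:
0 gray
0 black
12 gray
  12→0: 0 black — skip
12 black
5 gray
  1 gray
    2 gray
    2 black
    3 gray
      3→2: 2 black — skip
      4 gray
        4→2: 2 black — skip
      4 black
    3 black
    11 gray
      11→0: 0 black — skip
      6 gray
      6 black
    11 black
    14 gray
      14→0: 0 black — skip
    14 black
  1 black
  5→6: 6 black — skip
5 black
7 gray
  7→14: 14 black — skip
  7→5: 5 black — skip
  7→11: 11 black — skip
  7→12: 12 black — skip
7 black
9 gray
  9→7: 7 black — skip
9 black
8 gray
  10 gray
    10→12: 12 black — skip
    13 gray
      13→9: 9 black — skip
    13 black
  10 black
8 black
Every edge goes to a white or black vertex — no back edge, so the graph is acyclic.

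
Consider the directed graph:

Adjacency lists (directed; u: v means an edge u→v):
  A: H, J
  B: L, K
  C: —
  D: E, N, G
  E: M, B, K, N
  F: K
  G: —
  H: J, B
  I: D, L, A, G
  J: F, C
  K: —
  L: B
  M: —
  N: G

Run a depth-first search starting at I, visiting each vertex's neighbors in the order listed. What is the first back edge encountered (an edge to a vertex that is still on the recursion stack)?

DFS from I (visiting each vertex's neighbors in the order listed); mark gray on enter, black on exit:
I gray
  D gray
    E gray
      M gray
      M black
      B gray
        L gray
          L→B: B is gray → back edge
First back edge: L → B.

L→B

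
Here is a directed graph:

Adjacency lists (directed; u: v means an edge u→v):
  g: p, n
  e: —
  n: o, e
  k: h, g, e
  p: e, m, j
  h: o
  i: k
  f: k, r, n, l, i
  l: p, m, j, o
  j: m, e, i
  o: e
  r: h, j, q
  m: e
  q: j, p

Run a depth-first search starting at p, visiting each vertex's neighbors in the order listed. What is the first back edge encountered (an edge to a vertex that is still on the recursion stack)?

DFS from p (visiting each vertex's neighbors in the order listed); mark gray on enter, black on exit:
p gray
  e gray
  e black
  m gray
    m→e: e black — skip
  m black
  j gray
    j→m: m black — skip
    j→e: e black — skip
    i gray
      k gray
        h gray
          o gray
            o→e: e black — skip
          o black
        h black
        g gray
          g→p: p is gray → back edge
First back edge: g → p.

g->p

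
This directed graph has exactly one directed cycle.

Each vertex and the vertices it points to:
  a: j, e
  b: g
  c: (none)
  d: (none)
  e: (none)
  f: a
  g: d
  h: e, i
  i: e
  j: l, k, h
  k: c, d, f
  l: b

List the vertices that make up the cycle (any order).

a, f, j, k

DFS with gray/black marking from j:
j gray
  l gray
    b gray
      g gray
        d gray
        d black
      g black
    b black
  l black
  k gray
    c gray
    c black
    k→d: d black — skip
    f gray
      a gray
        a→j: j is gray → back edge
Back edge closes the cycle j → k → f → a → j; its vertices are {a, f, j, k}.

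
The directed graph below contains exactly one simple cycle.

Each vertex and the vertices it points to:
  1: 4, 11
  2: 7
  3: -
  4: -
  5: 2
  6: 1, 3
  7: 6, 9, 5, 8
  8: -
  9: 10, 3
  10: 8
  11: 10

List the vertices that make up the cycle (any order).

2, 5, 7

DFS with gray/black marking from 7:
7 gray
  6 gray
    1 gray
      4 gray
      4 black
      11 gray
        10 gray
          8 gray
          8 black
        10 black
      11 black
    1 black
    3 gray
    3 black
  6 black
  9 gray
    9→10: 10 black — skip
    9→3: 3 black — skip
  9 black
  5 gray
    2 gray
      2→7: 7 is gray → back edge
Back edge closes the cycle 7 → 5 → 2 → 7; its vertices are {2, 5, 7}.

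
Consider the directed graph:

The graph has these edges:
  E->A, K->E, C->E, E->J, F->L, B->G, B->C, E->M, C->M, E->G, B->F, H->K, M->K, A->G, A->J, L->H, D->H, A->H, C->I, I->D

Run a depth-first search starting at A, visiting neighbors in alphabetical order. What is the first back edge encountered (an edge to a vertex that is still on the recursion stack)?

E→A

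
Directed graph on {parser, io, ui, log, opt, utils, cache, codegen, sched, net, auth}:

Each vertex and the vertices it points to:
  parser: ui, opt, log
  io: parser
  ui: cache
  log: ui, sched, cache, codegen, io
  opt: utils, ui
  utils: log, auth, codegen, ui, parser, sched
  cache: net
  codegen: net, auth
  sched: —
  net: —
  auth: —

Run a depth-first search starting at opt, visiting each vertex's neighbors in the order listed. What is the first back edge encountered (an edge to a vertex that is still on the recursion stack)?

DFS from opt (visiting each vertex's neighbors in the order listed); mark gray on enter, black on exit:
opt gray
  utils gray
    log gray
      ui gray
        cache gray
          net gray
          net black
        cache black
      ui black
      sched gray
      sched black
      log→cache: cache black — skip
      codegen gray
        codegen→net: net black — skip
        auth gray
        auth black
      codegen black
      io gray
        parser gray
          parser→ui: ui black — skip
          parser→opt: opt is gray → back edge
First back edge: parser → opt.

parser→opt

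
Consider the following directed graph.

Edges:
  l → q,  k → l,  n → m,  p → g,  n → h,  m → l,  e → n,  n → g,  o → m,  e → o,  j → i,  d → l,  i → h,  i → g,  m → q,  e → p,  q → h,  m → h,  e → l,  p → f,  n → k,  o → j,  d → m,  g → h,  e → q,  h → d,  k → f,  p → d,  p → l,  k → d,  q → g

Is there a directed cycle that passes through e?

No

e lies on a cycle iff there is a path from e back to itself.
Exploring from e, it never reaches itself; equivalently, its strongly connected component is a singleton.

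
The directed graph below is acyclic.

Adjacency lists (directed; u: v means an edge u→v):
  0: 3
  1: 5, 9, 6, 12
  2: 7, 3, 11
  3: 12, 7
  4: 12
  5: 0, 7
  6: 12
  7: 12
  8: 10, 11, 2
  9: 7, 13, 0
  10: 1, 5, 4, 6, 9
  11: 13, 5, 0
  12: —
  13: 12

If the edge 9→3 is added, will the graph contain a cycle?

Adding 9→3 creates a cycle iff 3 can already reach 9.
Explore from 3: no path reaches 9. The graph stays acyclic.

No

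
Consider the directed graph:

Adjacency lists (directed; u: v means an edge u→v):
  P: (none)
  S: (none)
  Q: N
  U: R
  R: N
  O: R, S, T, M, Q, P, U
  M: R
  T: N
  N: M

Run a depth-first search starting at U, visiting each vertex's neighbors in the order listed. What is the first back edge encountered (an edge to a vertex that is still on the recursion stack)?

DFS from U (visiting each vertex's neighbors in the order listed); mark gray on enter, black on exit:
U gray
  R gray
    N gray
      M gray
        M→R: R is gray → back edge
First back edge: M → R.

M→R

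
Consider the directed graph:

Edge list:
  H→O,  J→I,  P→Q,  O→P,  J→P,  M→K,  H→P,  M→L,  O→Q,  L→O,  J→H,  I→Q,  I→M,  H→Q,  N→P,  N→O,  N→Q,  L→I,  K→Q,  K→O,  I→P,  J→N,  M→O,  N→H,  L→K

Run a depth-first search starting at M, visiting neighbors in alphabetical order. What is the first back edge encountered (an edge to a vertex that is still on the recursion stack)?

I->M

DFS from M (visiting neighbors in alphabetical order); mark gray on enter, black on exit:
M gray
  K gray
    O gray
      P gray
        Q gray
        Q black
      P black
      O→Q: Q black — skip
    O black
    K→Q: Q black — skip
  K black
  L gray
    I gray
      I→M: M is gray → back edge
First back edge: I → M.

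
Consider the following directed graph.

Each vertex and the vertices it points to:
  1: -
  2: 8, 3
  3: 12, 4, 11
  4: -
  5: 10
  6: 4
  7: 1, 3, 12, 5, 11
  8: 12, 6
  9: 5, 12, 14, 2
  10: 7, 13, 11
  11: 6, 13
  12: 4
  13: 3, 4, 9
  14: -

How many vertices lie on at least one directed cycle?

8

A vertex is on a directed cycle iff it belongs to a strongly connected component of size ≥ 2 (or has a self-loop).
The vertices on cycles are {2, 3, 5, 7, 9, 10, 11, 13} — 8 in total.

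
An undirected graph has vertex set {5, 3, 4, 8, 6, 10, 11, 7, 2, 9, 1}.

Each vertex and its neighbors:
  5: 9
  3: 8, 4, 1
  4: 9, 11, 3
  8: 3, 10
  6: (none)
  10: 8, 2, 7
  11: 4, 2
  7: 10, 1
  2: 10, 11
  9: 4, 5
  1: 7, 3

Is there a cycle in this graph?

Yes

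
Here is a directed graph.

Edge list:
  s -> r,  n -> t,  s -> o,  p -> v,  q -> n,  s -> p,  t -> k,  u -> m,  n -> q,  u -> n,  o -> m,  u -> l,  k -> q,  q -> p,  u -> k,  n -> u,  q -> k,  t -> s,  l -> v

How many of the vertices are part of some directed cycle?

5

A vertex is on a directed cycle iff it belongs to a strongly connected component of size ≥ 2 (or has a self-loop).
The vertices on cycles are {k, n, q, t, u} — 5 in total.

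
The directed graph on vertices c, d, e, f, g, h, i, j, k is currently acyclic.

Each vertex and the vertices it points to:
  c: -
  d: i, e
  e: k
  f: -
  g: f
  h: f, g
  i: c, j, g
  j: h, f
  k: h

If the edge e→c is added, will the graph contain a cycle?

No

Adding e→c creates a cycle iff c can already reach e.
Explore from c: no path reaches e. The graph stays acyclic.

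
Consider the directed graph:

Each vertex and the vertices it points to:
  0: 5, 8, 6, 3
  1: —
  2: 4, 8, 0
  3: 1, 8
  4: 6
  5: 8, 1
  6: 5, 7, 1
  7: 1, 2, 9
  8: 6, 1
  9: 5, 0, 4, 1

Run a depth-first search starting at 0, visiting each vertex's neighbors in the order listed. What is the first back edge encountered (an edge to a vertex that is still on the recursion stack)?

DFS from 0 (visiting each vertex's neighbors in the order listed); mark gray on enter, black on exit:
0 gray
  5 gray
    8 gray
      6 gray
        6→5: 5 is gray → back edge
First back edge: 6 → 5.

6→5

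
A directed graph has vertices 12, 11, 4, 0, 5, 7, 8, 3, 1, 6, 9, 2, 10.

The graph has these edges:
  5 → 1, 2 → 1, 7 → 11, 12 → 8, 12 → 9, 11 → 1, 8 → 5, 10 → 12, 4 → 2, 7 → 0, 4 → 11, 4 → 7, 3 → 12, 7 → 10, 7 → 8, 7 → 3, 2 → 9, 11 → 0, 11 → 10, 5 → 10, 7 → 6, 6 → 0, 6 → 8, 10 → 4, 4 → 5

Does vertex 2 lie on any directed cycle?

2 lies on a cycle iff there is a path from 2 back to itself.
Exploring from 2, it never reaches itself; equivalently, its strongly connected component is a singleton.

No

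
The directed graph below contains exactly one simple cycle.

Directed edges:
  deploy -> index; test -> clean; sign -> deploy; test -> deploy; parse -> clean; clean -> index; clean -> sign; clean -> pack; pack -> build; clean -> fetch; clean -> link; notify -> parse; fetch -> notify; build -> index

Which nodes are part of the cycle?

DFS with gray/black marking from clean:
clean gray
  sign gray
    deploy gray
      index gray
      index black
    deploy black
  sign black
  clean→index: index black — skip
  link gray
  link black
  pack gray
    build gray
      build→index: index black — skip
    build black
  pack black
  fetch gray
    notify gray
      parse gray
        parse→clean: clean is gray → back edge
Back edge closes the cycle clean → fetch → notify → parse → clean; its vertices are {clean, fetch, parse, notify}.

clean, fetch, parse, notify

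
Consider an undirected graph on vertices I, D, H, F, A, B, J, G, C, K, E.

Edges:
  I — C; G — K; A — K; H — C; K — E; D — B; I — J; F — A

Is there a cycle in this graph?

No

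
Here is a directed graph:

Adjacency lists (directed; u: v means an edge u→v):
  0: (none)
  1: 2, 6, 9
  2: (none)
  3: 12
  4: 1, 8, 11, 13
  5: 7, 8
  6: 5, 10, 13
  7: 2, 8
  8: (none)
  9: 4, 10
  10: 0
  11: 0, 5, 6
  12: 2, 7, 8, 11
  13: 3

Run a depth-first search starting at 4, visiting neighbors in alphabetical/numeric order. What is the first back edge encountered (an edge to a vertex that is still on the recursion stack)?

DFS from 4 (visiting neighbors in alphabetical/numeric order); mark gray on enter, black on exit:
4 gray
  1 gray
    2 gray
    2 black
    6 gray
      5 gray
        7 gray
          7→2: 2 black — skip
          8 gray
          8 black
        7 black
        5→8: 8 black — skip
      5 black
      10 gray
        0 gray
        0 black
      10 black
      13 gray
        3 gray
          12 gray
            12→2: 2 black — skip
            12→7: 7 black — skip
            12→8: 8 black — skip
            11 gray
              11→0: 0 black — skip
              11→5: 5 black — skip
              11→6: 6 is gray → back edge
First back edge: 11 → 6.

11->6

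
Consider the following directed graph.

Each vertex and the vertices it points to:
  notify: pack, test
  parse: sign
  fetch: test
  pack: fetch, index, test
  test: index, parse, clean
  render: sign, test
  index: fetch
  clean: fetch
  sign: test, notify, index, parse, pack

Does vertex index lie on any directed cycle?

Yes

index is on a cycle iff index can reach itself via ≥1 edge.
index → fetch → test → index — yes.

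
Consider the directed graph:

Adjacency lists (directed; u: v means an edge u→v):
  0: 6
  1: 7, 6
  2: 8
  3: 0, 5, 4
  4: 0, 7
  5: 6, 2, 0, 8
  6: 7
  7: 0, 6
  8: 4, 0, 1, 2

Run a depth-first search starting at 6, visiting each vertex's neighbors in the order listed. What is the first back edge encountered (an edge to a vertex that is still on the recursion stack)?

0→6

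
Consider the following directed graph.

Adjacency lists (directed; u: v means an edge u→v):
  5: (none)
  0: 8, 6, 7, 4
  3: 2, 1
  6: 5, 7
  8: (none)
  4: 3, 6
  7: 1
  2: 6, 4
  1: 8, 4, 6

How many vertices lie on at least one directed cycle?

6

A vertex is on a directed cycle iff it belongs to a strongly connected component of size ≥ 2 (or has a self-loop).
The vertices on cycles are {1, 2, 3, 4, 6, 7} — 6 in total.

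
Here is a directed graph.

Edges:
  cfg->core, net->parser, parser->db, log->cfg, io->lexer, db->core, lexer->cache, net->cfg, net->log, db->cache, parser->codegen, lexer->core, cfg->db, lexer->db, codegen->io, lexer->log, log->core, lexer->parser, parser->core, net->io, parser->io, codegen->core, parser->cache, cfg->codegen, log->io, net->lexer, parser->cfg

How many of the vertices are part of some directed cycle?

6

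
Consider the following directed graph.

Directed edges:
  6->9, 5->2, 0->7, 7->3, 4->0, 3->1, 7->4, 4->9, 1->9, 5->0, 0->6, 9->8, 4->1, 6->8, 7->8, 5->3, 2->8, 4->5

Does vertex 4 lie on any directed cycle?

Yes

4 is on a cycle iff 4 can reach itself via ≥1 edge.
4 → 0 → 7 → 4 — yes.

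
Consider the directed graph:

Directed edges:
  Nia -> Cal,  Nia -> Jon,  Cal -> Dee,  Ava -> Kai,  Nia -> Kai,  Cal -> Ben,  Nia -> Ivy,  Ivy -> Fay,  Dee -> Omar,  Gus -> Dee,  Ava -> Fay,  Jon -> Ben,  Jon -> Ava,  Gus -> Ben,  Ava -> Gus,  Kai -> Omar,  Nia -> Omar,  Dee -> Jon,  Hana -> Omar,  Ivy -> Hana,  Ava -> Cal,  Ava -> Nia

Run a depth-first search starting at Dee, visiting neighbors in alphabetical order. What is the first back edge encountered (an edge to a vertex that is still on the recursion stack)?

DFS from Dee (visiting neighbors in alphabetical order); mark gray on enter, black on exit:
Dee gray
  Jon gray
    Ava gray
      Cal gray
        Ben gray
        Ben black
        Cal→Dee: Dee is gray → back edge
First back edge: Cal → Dee.

Cal->Dee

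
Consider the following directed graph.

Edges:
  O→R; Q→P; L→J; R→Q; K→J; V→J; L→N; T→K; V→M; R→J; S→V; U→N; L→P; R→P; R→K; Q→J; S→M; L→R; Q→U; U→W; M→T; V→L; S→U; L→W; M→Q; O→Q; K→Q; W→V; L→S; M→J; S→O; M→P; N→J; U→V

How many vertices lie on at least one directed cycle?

A vertex is on a directed cycle iff it belongs to a strongly connected component of size ≥ 2 (or has a self-loop).
The vertices on cycles are {K, L, M, O, Q, R, S, T, U, V, W} — 11 in total.

11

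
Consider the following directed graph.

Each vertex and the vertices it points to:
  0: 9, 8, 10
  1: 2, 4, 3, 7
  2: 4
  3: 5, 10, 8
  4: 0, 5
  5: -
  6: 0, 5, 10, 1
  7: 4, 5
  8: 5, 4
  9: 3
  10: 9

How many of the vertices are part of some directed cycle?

6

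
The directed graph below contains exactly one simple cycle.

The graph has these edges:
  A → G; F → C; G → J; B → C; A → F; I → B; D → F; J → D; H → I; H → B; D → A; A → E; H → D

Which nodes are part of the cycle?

A, D, G, J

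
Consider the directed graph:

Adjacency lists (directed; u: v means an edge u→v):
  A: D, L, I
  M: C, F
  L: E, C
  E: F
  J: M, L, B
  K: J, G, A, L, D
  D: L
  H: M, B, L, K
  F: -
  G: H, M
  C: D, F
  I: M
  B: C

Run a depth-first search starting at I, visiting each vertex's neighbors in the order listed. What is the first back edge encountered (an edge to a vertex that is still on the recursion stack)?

L->C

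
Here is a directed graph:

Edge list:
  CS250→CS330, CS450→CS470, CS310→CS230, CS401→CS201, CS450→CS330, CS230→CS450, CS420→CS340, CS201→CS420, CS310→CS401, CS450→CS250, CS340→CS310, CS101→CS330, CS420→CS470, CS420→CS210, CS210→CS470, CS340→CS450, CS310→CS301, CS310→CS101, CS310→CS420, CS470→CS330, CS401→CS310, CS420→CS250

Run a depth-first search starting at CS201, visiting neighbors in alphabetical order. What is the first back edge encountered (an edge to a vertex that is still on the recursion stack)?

CS401->CS201

DFS from CS201 (visiting neighbors in alphabetical order); mark gray on enter, black on exit:
CS201 gray
  CS420 gray
    CS210 gray
      CS470 gray
        CS330 gray
        CS330 black
      CS470 black
    CS210 black
    CS250 gray
      CS250→CS330: CS330 black — skip
    CS250 black
    CS340 gray
      CS310 gray
        CS101 gray
          CS101→CS330: CS330 black — skip
        CS101 black
        CS230 gray
          CS450 gray
            CS450→CS250: CS250 black — skip
            CS450→CS330: CS330 black — skip
            CS450→CS470: CS470 black — skip
          CS450 black
        CS230 black
        CS301 gray
        CS301 black
        CS401 gray
          CS401→CS201: CS201 is gray → back edge
First back edge: CS401 → CS201.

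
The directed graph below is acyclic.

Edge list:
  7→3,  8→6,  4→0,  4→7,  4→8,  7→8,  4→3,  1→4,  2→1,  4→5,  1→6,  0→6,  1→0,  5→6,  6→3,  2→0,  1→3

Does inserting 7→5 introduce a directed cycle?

Adding 7→5 creates a cycle iff 5 can already reach 7.
Explore from 5: no path reaches 7. The graph stays acyclic.

No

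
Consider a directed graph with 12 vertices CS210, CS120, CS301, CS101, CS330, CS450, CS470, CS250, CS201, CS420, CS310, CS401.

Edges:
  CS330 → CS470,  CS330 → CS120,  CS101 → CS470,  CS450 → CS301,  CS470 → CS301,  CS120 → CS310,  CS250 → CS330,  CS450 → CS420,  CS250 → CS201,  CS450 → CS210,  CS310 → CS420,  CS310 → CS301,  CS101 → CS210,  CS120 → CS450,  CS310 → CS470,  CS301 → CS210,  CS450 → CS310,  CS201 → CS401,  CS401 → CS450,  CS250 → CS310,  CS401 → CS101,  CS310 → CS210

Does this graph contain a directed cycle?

DFS with white/gray/black marking, starting from CS330:
CS330 gray
  CS470 gray
    CS301 gray
      CS210 gray
      CS210 black
    CS301 black
  CS470 black
  CS120 gray
    CS450 gray
      CS420 gray
      CS420 black
      CS450→CS210: CS210 black — skip
      CS450→CS301: CS301 black — skip
      CS310 gray
        CS310→CS301: CS301 black — skip
        CS310→CS420: CS420 black — skip
        CS310→CS210: CS210 black — skip
        CS310→CS470: CS470 black — skip
      CS310 black
    CS450 black
    CS120→CS310: CS310 black — skip
  CS120 black
CS330 black
CS101 gray
  CS101→CS210: CS210 black — skip
  CS101→CS470: CS470 black — skip
CS101 black
CS250 gray
  CS201 gray
    CS401 gray
      CS401→CS450: CS450 black — skip
      CS401→CS101: CS101 black — skip
    CS401 black
  CS201 black
  CS250→CS330: CS330 black — skip
  CS250→CS310: CS310 black — skip
CS250 black
Every edge goes to a white or black vertex — no back edge, so the graph is acyclic.

No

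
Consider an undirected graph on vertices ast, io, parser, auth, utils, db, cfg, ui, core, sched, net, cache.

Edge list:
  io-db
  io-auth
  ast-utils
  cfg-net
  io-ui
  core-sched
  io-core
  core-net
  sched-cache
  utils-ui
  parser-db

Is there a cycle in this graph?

DFS, tracking each vertex's parent; an edge to a visited non-parent vertex closes a cycle.
Start from net:
visit net (parent –)
  visit cfg (parent net)
    cfg–net: parent, skip
  visit core (parent net)
    core–net: parent, skip
    visit io (parent core)
      visit auth (parent io)
        auth–io: parent, skip
      visit db (parent io)
        db–io: parent, skip
        visit parser (parent db)
          parser–db: parent, skip
      visit ui (parent io)
        visit utils (parent ui)
          utils–ui: parent, skip
          visit ast (parent utils)
            ast–utils: parent, skip
        ui–io: parent, skip
      io–core: parent, skip
    visit sched (parent core)
      sched–core: parent, skip
      visit cache (parent sched)
        cache–sched: parent, skip
No non-parent visited neighbor found — the graph is a forest.

No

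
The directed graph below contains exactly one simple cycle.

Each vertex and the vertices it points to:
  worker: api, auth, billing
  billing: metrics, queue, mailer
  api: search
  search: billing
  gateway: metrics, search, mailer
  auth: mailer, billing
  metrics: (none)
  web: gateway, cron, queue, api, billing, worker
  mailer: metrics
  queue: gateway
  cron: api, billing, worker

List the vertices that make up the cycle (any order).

DFS with gray/black marking from queue:
queue gray
  gateway gray
    metrics gray
    metrics black
    search gray
      billing gray
        billing→metrics: metrics black — skip
        billing→queue: queue is gray → back edge
Back edge closes the cycle queue → gateway → search → billing → queue; its vertices are {queue, search, billing, gateway}.

queue, search, billing, gateway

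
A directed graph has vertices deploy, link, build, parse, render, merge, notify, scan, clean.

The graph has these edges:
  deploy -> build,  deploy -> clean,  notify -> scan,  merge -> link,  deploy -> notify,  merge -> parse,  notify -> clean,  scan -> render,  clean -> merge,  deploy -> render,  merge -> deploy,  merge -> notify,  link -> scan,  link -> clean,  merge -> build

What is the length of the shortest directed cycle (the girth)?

3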